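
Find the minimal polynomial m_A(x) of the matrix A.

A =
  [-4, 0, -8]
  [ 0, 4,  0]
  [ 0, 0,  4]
x^2 - 16

The characteristic polynomial is χ_A(x) = (x - 4)^2*(x + 4), so the eigenvalues are known. The minimal polynomial is
  m_A(x) = Π_λ (x − λ)^{k_λ}
where k_λ is the size of the *largest* Jordan block for λ (equivalently, the smallest k with (A − λI)^k v = 0 for every generalised eigenvector v of λ).

  λ = -4: largest Jordan block has size 1, contributing (x + 4)
  λ = 4: largest Jordan block has size 1, contributing (x − 4)

So m_A(x) = (x - 4)*(x + 4) = x^2 - 16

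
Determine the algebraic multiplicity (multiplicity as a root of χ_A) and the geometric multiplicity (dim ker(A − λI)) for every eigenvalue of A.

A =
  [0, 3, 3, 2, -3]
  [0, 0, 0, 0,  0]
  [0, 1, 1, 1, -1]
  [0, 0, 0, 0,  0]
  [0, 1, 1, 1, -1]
λ = 0: alg = 5, geom = 3

Step 1 — factor the characteristic polynomial to read off the algebraic multiplicities:
  χ_A(x) = x^5

Step 2 — compute geometric multiplicities via the rank-nullity identity g(λ) = n − rank(A − λI):
  rank(A − (0)·I) = 2, so dim ker(A − (0)·I) = n − 2 = 3

Summary:
  λ = 0: algebraic multiplicity = 5, geometric multiplicity = 3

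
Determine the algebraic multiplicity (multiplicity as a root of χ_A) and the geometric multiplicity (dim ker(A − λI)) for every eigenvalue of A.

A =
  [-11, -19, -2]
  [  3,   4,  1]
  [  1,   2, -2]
λ = -3: alg = 3, geom = 1

Step 1 — factor the characteristic polynomial to read off the algebraic multiplicities:
  χ_A(x) = (x + 3)^3

Step 2 — compute geometric multiplicities via the rank-nullity identity g(λ) = n − rank(A − λI):
  rank(A − (-3)·I) = 2, so dim ker(A − (-3)·I) = n − 2 = 1

Summary:
  λ = -3: algebraic multiplicity = 3, geometric multiplicity = 1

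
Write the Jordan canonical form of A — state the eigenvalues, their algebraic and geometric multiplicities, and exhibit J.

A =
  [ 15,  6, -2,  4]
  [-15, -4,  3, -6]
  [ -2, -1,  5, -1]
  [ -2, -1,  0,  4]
J_3(5) ⊕ J_1(5)

The characteristic polynomial is
  det(x·I − A) = x^4 - 20*x^3 + 150*x^2 - 500*x + 625 = (x - 5)^4

Eigenvalues and multiplicities (the geometric multiplicity of λ is n − rank(A − λI), which equals the number of Jordan blocks for λ):
  λ = 5: algebraic multiplicity = 4, geometric multiplicity = 2

Determining the block sizes for each eigenvalue:
  λ = 5: with am = 4 and gm = 2, the partition is not yet determined (e.g. several partitions of 4 into 2 parts exist). Let N = A − (5)·I. Computing rank(N^1) = 2, rank(N^2) = 1, rank(N^3) = 0; the number of blocks of size ≥ j is rank(N^{j−1}) − rank(N^j), giving [2, 1, 1]. So we have 1 block(s) of size 3, 1 block(s) of size 1 → block sizes [3, 1]

Assembling the blocks gives a Jordan form
J =
  [5, 1, 0, 0]
  [0, 5, 1, 0]
  [0, 0, 5, 0]
  [0, 0, 0, 5]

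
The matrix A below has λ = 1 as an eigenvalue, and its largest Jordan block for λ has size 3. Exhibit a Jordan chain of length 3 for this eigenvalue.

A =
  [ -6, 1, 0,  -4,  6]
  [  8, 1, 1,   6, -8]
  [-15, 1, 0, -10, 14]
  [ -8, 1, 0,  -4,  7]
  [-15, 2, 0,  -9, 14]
A Jordan chain for λ = 1 of length 3:
v_1 = (-1, 1, -2, -1, -2)ᵀ
v_2 = (-7, 8, -15, -8, -15)ᵀ
v_3 = (1, 0, 0, 0, 0)ᵀ

Let N = A − (1)·I. We want v_3 with N^3 v_3 = 0 but N^2 v_3 ≠ 0; then v_{j-1} := N · v_j for j = 3, …, 2.

Pick v_3 = (1, 0, 0, 0, 0)ᵀ.
Then v_2 = N · v_3 = (-7, 8, -15, -8, -15)ᵀ.
Then v_1 = N · v_2 = (-1, 1, -2, -1, -2)ᵀ.

Sanity check: (A − (1)·I) v_1 = (0, 0, 0, 0, 0)ᵀ = 0. ✓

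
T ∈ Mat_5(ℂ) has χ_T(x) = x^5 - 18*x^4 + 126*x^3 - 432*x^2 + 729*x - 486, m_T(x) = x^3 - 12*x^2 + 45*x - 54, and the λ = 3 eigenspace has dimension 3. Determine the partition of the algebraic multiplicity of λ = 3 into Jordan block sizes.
Block sizes for λ = 3: [2, 1, 1]

Step 1 — from the characteristic polynomial, algebraic multiplicity of λ = 3 is 4. From dim ker(T − (3)·I) = 3, there are exactly 3 Jordan blocks for λ = 3.
Step 2 — from the minimal polynomial, the factor (x − 3)^2 tells us the largest block for λ = 3 has size 2.
Step 3 — with total size 4, 3 blocks, and largest block 2, the block sizes (in nonincreasing order) are [2, 1, 1].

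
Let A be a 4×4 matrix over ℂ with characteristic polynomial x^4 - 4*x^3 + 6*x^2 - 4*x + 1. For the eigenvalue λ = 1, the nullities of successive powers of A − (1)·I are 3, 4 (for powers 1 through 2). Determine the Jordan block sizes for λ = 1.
Block sizes for λ = 1: [2, 1, 1]

From the dimensions of kernels of powers, the number of Jordan blocks of size at least j is d_j − d_{j−1} where d_j = dim ker(N^j) (with d_0 = 0). Computing the differences gives [3, 1].
The number of blocks of size exactly k is (#blocks of size ≥ k) − (#blocks of size ≥ k + 1), so the partition is: 2 block(s) of size 1, 1 block(s) of size 2.
In nonincreasing order the block sizes are [2, 1, 1].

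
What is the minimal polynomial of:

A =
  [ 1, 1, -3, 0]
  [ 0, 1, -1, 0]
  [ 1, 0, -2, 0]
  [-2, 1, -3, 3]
x^4 - 3*x^3

The characteristic polynomial is χ_A(x) = x^3*(x - 3), so the eigenvalues are known. The minimal polynomial is
  m_A(x) = Π_λ (x − λ)^{k_λ}
where k_λ is the size of the *largest* Jordan block for λ (equivalently, the smallest k with (A − λI)^k v = 0 for every generalised eigenvector v of λ).

  λ = 0: largest Jordan block has size 3, contributing (x − 0)^3
  λ = 3: largest Jordan block has size 1, contributing (x − 3)

So m_A(x) = x^3*(x - 3) = x^4 - 3*x^3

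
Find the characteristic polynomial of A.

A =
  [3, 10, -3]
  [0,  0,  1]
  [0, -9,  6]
x^3 - 9*x^2 + 27*x - 27

Expanding det(x·I − A) (e.g. by cofactor expansion or by noting that A is similar to its Jordan form J, which has the same characteristic polynomial as A) gives
  χ_A(x) = x^3 - 9*x^2 + 27*x - 27
which factors as (x - 3)^3. The eigenvalues (with algebraic multiplicities) are λ = 3 with multiplicity 3.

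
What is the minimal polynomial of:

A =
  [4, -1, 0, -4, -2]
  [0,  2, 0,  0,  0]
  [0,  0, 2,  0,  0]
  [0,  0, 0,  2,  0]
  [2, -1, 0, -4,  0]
x^2 - 4*x + 4

The characteristic polynomial is χ_A(x) = (x - 2)^5, so the eigenvalues are known. The minimal polynomial is
  m_A(x) = Π_λ (x − λ)^{k_λ}
where k_λ is the size of the *largest* Jordan block for λ (equivalently, the smallest k with (A − λI)^k v = 0 for every generalised eigenvector v of λ).

  λ = 2: largest Jordan block has size 2, contributing (x − 2)^2

So m_A(x) = (x - 2)^2 = x^2 - 4*x + 4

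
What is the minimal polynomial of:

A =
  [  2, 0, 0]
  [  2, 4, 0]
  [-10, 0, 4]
x^2 - 6*x + 8

The characteristic polynomial is χ_A(x) = (x - 4)^2*(x - 2), so the eigenvalues are known. The minimal polynomial is
  m_A(x) = Π_λ (x − λ)^{k_λ}
where k_λ is the size of the *largest* Jordan block for λ (equivalently, the smallest k with (A − λI)^k v = 0 for every generalised eigenvector v of λ).

  λ = 2: largest Jordan block has size 1, contributing (x − 2)
  λ = 4: largest Jordan block has size 1, contributing (x − 4)

So m_A(x) = (x - 4)*(x - 2) = x^2 - 6*x + 8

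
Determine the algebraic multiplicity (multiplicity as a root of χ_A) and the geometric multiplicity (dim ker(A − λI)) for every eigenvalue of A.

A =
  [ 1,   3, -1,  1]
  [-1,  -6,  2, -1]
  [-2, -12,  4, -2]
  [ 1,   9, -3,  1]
λ = 0: alg = 4, geom = 2

Step 1 — factor the characteristic polynomial to read off the algebraic multiplicities:
  χ_A(x) = x^4

Step 2 — compute geometric multiplicities via the rank-nullity identity g(λ) = n − rank(A − λI):
  rank(A − (0)·I) = 2, so dim ker(A − (0)·I) = n − 2 = 2

Summary:
  λ = 0: algebraic multiplicity = 4, geometric multiplicity = 2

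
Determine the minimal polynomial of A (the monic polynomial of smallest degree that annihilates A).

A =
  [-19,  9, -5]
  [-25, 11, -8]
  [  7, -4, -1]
x^3 + 9*x^2 + 27*x + 27

The characteristic polynomial is χ_A(x) = (x + 3)^3, so the eigenvalues are known. The minimal polynomial is
  m_A(x) = Π_λ (x − λ)^{k_λ}
where k_λ is the size of the *largest* Jordan block for λ (equivalently, the smallest k with (A − λI)^k v = 0 for every generalised eigenvector v of λ).

  λ = -3: largest Jordan block has size 3, contributing (x + 3)^3

So m_A(x) = (x + 3)^3 = x^3 + 9*x^2 + 27*x + 27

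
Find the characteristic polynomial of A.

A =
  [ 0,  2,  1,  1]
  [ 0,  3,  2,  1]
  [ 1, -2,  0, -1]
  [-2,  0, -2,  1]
x^4 - 4*x^3 + 6*x^2 - 4*x + 1

Expanding det(x·I − A) (e.g. by cofactor expansion or by noting that A is similar to its Jordan form J, which has the same characteristic polynomial as A) gives
  χ_A(x) = x^4 - 4*x^3 + 6*x^2 - 4*x + 1
which factors as (x - 1)^4. The eigenvalues (with algebraic multiplicities) are λ = 1 with multiplicity 4.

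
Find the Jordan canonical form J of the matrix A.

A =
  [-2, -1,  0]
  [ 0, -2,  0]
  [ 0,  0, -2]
J_2(-2) ⊕ J_1(-2)

The characteristic polynomial is
  det(x·I − A) = x^3 + 6*x^2 + 12*x + 8 = (x + 2)^3

Eigenvalues and multiplicities (the geometric multiplicity of λ is n − rank(A − λI), which equals the number of Jordan blocks for λ):
  λ = -2: algebraic multiplicity = 3, geometric multiplicity = 2

Determining the block sizes for each eigenvalue:
  λ = -2: 2 blocks summing to 3 forces exactly one block of size 2 and the rest size 1 → block sizes [2, 1]

Assembling the blocks gives a Jordan form
J =
  [-2,  1,  0]
  [ 0, -2,  0]
  [ 0,  0, -2]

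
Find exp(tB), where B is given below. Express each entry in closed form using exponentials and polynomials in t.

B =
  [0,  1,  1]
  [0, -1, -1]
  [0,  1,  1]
e^{tB} =
  [1, t, t]
  [0, 1 - t, -t]
  [0, t, t + 1]

Strategy: write B = P · J · P⁻¹ where J is a Jordan canonical form, so e^{tB} = P · e^{tJ} · P⁻¹, and e^{tJ} can be computed block-by-block.

B has Jordan form
J =
  [0, 1, 0]
  [0, 0, 0]
  [0, 0, 0]
(up to reordering of blocks).

Per-block formulas:
  For a 2×2 Jordan block J_2(0): exp(t · J_2(0)) = e^(0t)·(I + t·N), where N is the 2×2 nilpotent shift.
  For a 1×1 block at λ = 0: exp(t · [0]) = [e^(0t)].

After assembling e^{tJ} and conjugating by P, we get:

e^{tB} =
  [1, t, t]
  [0, 1 - t, -t]
  [0, t, t + 1]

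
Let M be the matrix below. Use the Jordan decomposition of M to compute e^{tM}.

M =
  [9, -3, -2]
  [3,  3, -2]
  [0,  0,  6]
e^{tM} =
  [3*t*exp(6*t) + exp(6*t), -3*t*exp(6*t), -2*t*exp(6*t)]
  [3*t*exp(6*t), -3*t*exp(6*t) + exp(6*t), -2*t*exp(6*t)]
  [0, 0, exp(6*t)]

Strategy: write M = P · J · P⁻¹ where J is a Jordan canonical form, so e^{tM} = P · e^{tJ} · P⁻¹, and e^{tJ} can be computed block-by-block.

M has Jordan form
J =
  [6, 1, 0]
  [0, 6, 0]
  [0, 0, 6]
(up to reordering of blocks).

Per-block formulas:
  For a 1×1 block at λ = 6: exp(t · [6]) = [e^(6t)].
  For a 2×2 Jordan block J_2(6): exp(t · J_2(6)) = e^(6t)·(I + t·N), where N is the 2×2 nilpotent shift.

After assembling e^{tJ} and conjugating by P, we get:

e^{tM} =
  [3*t*exp(6*t) + exp(6*t), -3*t*exp(6*t), -2*t*exp(6*t)]
  [3*t*exp(6*t), -3*t*exp(6*t) + exp(6*t), -2*t*exp(6*t)]
  [0, 0, exp(6*t)]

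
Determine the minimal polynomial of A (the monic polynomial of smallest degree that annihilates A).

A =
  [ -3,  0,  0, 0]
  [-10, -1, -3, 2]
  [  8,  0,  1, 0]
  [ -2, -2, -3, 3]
x^3 + x^2 - 5*x + 3

The characteristic polynomial is χ_A(x) = (x - 1)^3*(x + 3), so the eigenvalues are known. The minimal polynomial is
  m_A(x) = Π_λ (x − λ)^{k_λ}
where k_λ is the size of the *largest* Jordan block for λ (equivalently, the smallest k with (A − λI)^k v = 0 for every generalised eigenvector v of λ).

  λ = -3: largest Jordan block has size 1, contributing (x + 3)
  λ = 1: largest Jordan block has size 2, contributing (x − 1)^2

So m_A(x) = (x - 1)^2*(x + 3) = x^3 + x^2 - 5*x + 3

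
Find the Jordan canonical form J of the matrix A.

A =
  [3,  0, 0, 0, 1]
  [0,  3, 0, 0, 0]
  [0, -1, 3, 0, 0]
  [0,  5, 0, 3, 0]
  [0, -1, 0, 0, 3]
J_3(3) ⊕ J_1(3) ⊕ J_1(3)

The characteristic polynomial is
  det(x·I − A) = x^5 - 15*x^4 + 90*x^3 - 270*x^2 + 405*x - 243 = (x - 3)^5

Eigenvalues and multiplicities (the geometric multiplicity of λ is n − rank(A − λI), which equals the number of Jordan blocks for λ):
  λ = 3: algebraic multiplicity = 5, geometric multiplicity = 3

Determining the block sizes for each eigenvalue:
  λ = 3: with am = 5 and gm = 3, the partition is not yet determined (e.g. several partitions of 5 into 3 parts exist). Let N = A − (3)·I. Computing rank(N^1) = 2, rank(N^2) = 1, rank(N^3) = 0; the number of blocks of size ≥ j is rank(N^{j−1}) − rank(N^j), giving [3, 1, 1]. So we have 1 block(s) of size 3, 2 block(s) of size 1 → block sizes [3, 1, 1]

Assembling the blocks gives a Jordan form
J =
  [3, 1, 0, 0, 0]
  [0, 3, 1, 0, 0]
  [0, 0, 3, 0, 0]
  [0, 0, 0, 3, 0]
  [0, 0, 0, 0, 3]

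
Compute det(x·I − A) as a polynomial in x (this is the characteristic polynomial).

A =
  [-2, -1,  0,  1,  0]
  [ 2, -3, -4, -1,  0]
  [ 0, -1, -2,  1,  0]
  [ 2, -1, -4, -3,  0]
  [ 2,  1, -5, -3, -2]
x^5 + 12*x^4 + 56*x^3 + 128*x^2 + 144*x + 64

Expanding det(x·I − A) (e.g. by cofactor expansion or by noting that A is similar to its Jordan form J, which has the same characteristic polynomial as A) gives
  χ_A(x) = x^5 + 12*x^4 + 56*x^3 + 128*x^2 + 144*x + 64
which factors as (x + 2)^4*(x + 4). The eigenvalues (with algebraic multiplicities) are λ = -4 with multiplicity 1, λ = -2 with multiplicity 4.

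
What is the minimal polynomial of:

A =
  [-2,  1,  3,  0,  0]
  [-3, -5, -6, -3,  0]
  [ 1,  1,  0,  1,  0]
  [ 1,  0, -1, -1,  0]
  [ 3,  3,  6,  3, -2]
x^2 + 4*x + 4

The characteristic polynomial is χ_A(x) = (x + 2)^5, so the eigenvalues are known. The minimal polynomial is
  m_A(x) = Π_λ (x − λ)^{k_λ}
where k_λ is the size of the *largest* Jordan block for λ (equivalently, the smallest k with (A − λI)^k v = 0 for every generalised eigenvector v of λ).

  λ = -2: largest Jordan block has size 2, contributing (x + 2)^2

So m_A(x) = (x + 2)^2 = x^2 + 4*x + 4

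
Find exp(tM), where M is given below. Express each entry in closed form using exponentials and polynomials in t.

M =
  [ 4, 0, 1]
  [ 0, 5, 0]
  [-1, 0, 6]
e^{tM} =
  [-t*exp(5*t) + exp(5*t), 0, t*exp(5*t)]
  [0, exp(5*t), 0]
  [-t*exp(5*t), 0, t*exp(5*t) + exp(5*t)]

Strategy: write M = P · J · P⁻¹ where J is a Jordan canonical form, so e^{tM} = P · e^{tJ} · P⁻¹, and e^{tJ} can be computed block-by-block.

M has Jordan form
J =
  [5, 1, 0]
  [0, 5, 0]
  [0, 0, 5]
(up to reordering of blocks).

Per-block formulas:
  For a 2×2 Jordan block J_2(5): exp(t · J_2(5)) = e^(5t)·(I + t·N), where N is the 2×2 nilpotent shift.
  For a 1×1 block at λ = 5: exp(t · [5]) = [e^(5t)].

After assembling e^{tJ} and conjugating by P, we get:

e^{tM} =
  [-t*exp(5*t) + exp(5*t), 0, t*exp(5*t)]
  [0, exp(5*t), 0]
  [-t*exp(5*t), 0, t*exp(5*t) + exp(5*t)]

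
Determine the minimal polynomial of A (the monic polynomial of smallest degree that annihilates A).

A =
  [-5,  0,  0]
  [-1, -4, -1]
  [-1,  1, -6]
x^2 + 10*x + 25

The characteristic polynomial is χ_A(x) = (x + 5)^3, so the eigenvalues are known. The minimal polynomial is
  m_A(x) = Π_λ (x − λ)^{k_λ}
where k_λ is the size of the *largest* Jordan block for λ (equivalently, the smallest k with (A − λI)^k v = 0 for every generalised eigenvector v of λ).

  λ = -5: largest Jordan block has size 2, contributing (x + 5)^2

So m_A(x) = (x + 5)^2 = x^2 + 10*x + 25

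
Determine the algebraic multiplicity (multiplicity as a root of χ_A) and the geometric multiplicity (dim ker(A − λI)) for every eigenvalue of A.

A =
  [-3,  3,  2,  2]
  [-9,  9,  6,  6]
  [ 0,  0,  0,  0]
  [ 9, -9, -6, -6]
λ = 0: alg = 4, geom = 3

Step 1 — factor the characteristic polynomial to read off the algebraic multiplicities:
  χ_A(x) = x^4

Step 2 — compute geometric multiplicities via the rank-nullity identity g(λ) = n − rank(A − λI):
  rank(A − (0)·I) = 1, so dim ker(A − (0)·I) = n − 1 = 3

Summary:
  λ = 0: algebraic multiplicity = 4, geometric multiplicity = 3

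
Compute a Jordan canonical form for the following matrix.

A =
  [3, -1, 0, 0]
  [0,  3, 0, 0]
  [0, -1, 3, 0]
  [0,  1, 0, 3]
J_2(3) ⊕ J_1(3) ⊕ J_1(3)

The characteristic polynomial is
  det(x·I − A) = x^4 - 12*x^3 + 54*x^2 - 108*x + 81 = (x - 3)^4

Eigenvalues and multiplicities (the geometric multiplicity of λ is n − rank(A − λI), which equals the number of Jordan blocks for λ):
  λ = 3: algebraic multiplicity = 4, geometric multiplicity = 3

Determining the block sizes for each eigenvalue:
  λ = 3: 3 blocks summing to 4 forces exactly one block of size 2 and the rest size 1 → block sizes [2, 1, 1]

Assembling the blocks gives a Jordan form
J =
  [3, 1, 0, 0]
  [0, 3, 0, 0]
  [0, 0, 3, 0]
  [0, 0, 0, 3]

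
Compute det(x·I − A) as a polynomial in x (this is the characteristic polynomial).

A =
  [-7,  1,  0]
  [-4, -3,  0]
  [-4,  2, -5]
x^3 + 15*x^2 + 75*x + 125

Expanding det(x·I − A) (e.g. by cofactor expansion or by noting that A is similar to its Jordan form J, which has the same characteristic polynomial as A) gives
  χ_A(x) = x^3 + 15*x^2 + 75*x + 125
which factors as (x + 5)^3. The eigenvalues (with algebraic multiplicities) are λ = -5 with multiplicity 3.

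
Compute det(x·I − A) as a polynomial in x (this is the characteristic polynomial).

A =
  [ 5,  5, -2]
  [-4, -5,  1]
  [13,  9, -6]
x^3 + 6*x^2 + 12*x + 8

Expanding det(x·I − A) (e.g. by cofactor expansion or by noting that A is similar to its Jordan form J, which has the same characteristic polynomial as A) gives
  χ_A(x) = x^3 + 6*x^2 + 12*x + 8
which factors as (x + 2)^3. The eigenvalues (with algebraic multiplicities) are λ = -2 with multiplicity 3.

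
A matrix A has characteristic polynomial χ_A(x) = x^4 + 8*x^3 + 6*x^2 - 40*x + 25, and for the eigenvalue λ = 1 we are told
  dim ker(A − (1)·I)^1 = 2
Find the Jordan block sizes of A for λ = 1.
Block sizes for λ = 1: [1, 1]

From the dimensions of kernels of powers, the number of Jordan blocks of size at least j is d_j − d_{j−1} where d_j = dim ker(N^j) (with d_0 = 0). Computing the differences gives [2].
The number of blocks of size exactly k is (#blocks of size ≥ k) − (#blocks of size ≥ k + 1), so the partition is: 2 block(s) of size 1.
In nonincreasing order the block sizes are [1, 1].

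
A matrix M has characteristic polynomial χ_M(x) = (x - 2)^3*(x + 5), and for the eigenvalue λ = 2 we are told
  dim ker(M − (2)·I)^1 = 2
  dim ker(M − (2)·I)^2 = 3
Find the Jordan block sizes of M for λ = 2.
Block sizes for λ = 2: [2, 1]

From the dimensions of kernels of powers, the number of Jordan blocks of size at least j is d_j − d_{j−1} where d_j = dim ker(N^j) (with d_0 = 0). Computing the differences gives [2, 1].
The number of blocks of size exactly k is (#blocks of size ≥ k) − (#blocks of size ≥ k + 1), so the partition is: 1 block(s) of size 1, 1 block(s) of size 2.
In nonincreasing order the block sizes are [2, 1].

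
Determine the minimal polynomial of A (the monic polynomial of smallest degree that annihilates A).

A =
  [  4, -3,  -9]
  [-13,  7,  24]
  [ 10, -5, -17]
x^3 + 6*x^2 + 12*x + 8

The characteristic polynomial is χ_A(x) = (x + 2)^3, so the eigenvalues are known. The minimal polynomial is
  m_A(x) = Π_λ (x − λ)^{k_λ}
where k_λ is the size of the *largest* Jordan block for λ (equivalently, the smallest k with (A − λI)^k v = 0 for every generalised eigenvector v of λ).

  λ = -2: largest Jordan block has size 3, contributing (x + 2)^3

So m_A(x) = (x + 2)^3 = x^3 + 6*x^2 + 12*x + 8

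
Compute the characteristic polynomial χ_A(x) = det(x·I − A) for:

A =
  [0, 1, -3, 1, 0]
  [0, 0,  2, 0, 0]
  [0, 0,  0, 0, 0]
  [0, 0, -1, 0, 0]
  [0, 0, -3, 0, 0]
x^5

Expanding det(x·I − A) (e.g. by cofactor expansion or by noting that A is similar to its Jordan form J, which has the same characteristic polynomial as A) gives
  χ_A(x) = x^5
which factors as x^5. The eigenvalues (with algebraic multiplicities) are λ = 0 with multiplicity 5.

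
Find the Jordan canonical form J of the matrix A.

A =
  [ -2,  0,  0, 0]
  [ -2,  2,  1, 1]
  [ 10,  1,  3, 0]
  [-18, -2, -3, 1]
J_1(-2) ⊕ J_3(2)

The characteristic polynomial is
  det(x·I − A) = x^4 - 4*x^3 + 16*x - 16 = (x - 2)^3*(x + 2)

Eigenvalues and multiplicities (the geometric multiplicity of λ is n − rank(A − λI), which equals the number of Jordan blocks for λ):
  λ = -2: algebraic multiplicity = 1, geometric multiplicity = 1
  λ = 2: algebraic multiplicity = 3, geometric multiplicity = 1

Determining the block sizes for each eigenvalue:
  λ = -2: one block (gm = 1), so the single block has size am = 1 → block sizes [1]
  λ = 2: one block (gm = 1), so the single block has size am = 3 → block sizes [3]

Assembling the blocks gives a Jordan form
J =
  [-2, 0, 0, 0]
  [ 0, 2, 1, 0]
  [ 0, 0, 2, 1]
  [ 0, 0, 0, 2]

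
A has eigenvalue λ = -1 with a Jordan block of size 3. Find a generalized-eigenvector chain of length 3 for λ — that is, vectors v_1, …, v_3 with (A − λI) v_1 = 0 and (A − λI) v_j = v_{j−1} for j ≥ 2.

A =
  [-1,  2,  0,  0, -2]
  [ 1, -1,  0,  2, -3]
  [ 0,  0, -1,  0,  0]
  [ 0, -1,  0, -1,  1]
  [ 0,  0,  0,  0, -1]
A Jordan chain for λ = -1 of length 3:
v_1 = (2, 0, 0, -1, 0)ᵀ
v_2 = (0, 1, 0, 0, 0)ᵀ
v_3 = (1, 0, 0, 0, 0)ᵀ

Let N = A − (-1)·I. We want v_3 with N^3 v_3 = 0 but N^2 v_3 ≠ 0; then v_{j-1} := N · v_j for j = 3, …, 2.

Pick v_3 = (1, 0, 0, 0, 0)ᵀ.
Then v_2 = N · v_3 = (0, 1, 0, 0, 0)ᵀ.
Then v_1 = N · v_2 = (2, 0, 0, -1, 0)ᵀ.

Sanity check: (A − (-1)·I) v_1 = (0, 0, 0, 0, 0)ᵀ = 0. ✓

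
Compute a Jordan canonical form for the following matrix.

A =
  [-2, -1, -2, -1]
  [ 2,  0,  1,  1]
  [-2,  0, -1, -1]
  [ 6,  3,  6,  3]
J_3(0) ⊕ J_1(0)

The characteristic polynomial is
  det(x·I − A) = x^4

Eigenvalues and multiplicities (the geometric multiplicity of λ is n − rank(A − λI), which equals the number of Jordan blocks for λ):
  λ = 0: algebraic multiplicity = 4, geometric multiplicity = 2

Determining the block sizes for each eigenvalue:
  λ = 0: with am = 4 and gm = 2, the partition is not yet determined (e.g. several partitions of 4 into 2 parts exist). Let N = A − (0)·I. Computing rank(N^1) = 2, rank(N^2) = 1, rank(N^3) = 0; the number of blocks of size ≥ j is rank(N^{j−1}) − rank(N^j), giving [2, 1, 1]. So we have 1 block(s) of size 3, 1 block(s) of size 1 → block sizes [3, 1]

Assembling the blocks gives a Jordan form
J =
  [0, 1, 0, 0]
  [0, 0, 1, 0]
  [0, 0, 0, 0]
  [0, 0, 0, 0]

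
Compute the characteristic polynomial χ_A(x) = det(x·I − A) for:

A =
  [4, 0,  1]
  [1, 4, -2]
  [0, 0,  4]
x^3 - 12*x^2 + 48*x - 64

Expanding det(x·I − A) (e.g. by cofactor expansion or by noting that A is similar to its Jordan form J, which has the same characteristic polynomial as A) gives
  χ_A(x) = x^3 - 12*x^2 + 48*x - 64
which factors as (x - 4)^3. The eigenvalues (with algebraic multiplicities) are λ = 4 with multiplicity 3.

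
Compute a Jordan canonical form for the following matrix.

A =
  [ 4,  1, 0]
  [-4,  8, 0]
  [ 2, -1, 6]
J_2(6) ⊕ J_1(6)

The characteristic polynomial is
  det(x·I − A) = x^3 - 18*x^2 + 108*x - 216 = (x - 6)^3

Eigenvalues and multiplicities (the geometric multiplicity of λ is n − rank(A − λI), which equals the number of Jordan blocks for λ):
  λ = 6: algebraic multiplicity = 3, geometric multiplicity = 2

Determining the block sizes for each eigenvalue:
  λ = 6: 2 blocks summing to 3 forces exactly one block of size 2 and the rest size 1 → block sizes [2, 1]

Assembling the blocks gives a Jordan form
J =
  [6, 1, 0]
  [0, 6, 0]
  [0, 0, 6]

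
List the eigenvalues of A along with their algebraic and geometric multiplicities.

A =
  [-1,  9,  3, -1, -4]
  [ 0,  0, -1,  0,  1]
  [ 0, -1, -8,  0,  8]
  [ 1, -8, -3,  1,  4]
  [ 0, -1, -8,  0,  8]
λ = 0: alg = 5, geom = 2

Step 1 — factor the characteristic polynomial to read off the algebraic multiplicities:
  χ_A(x) = x^5

Step 2 — compute geometric multiplicities via the rank-nullity identity g(λ) = n − rank(A − λI):
  rank(A − (0)·I) = 3, so dim ker(A − (0)·I) = n − 3 = 2

Summary:
  λ = 0: algebraic multiplicity = 5, geometric multiplicity = 2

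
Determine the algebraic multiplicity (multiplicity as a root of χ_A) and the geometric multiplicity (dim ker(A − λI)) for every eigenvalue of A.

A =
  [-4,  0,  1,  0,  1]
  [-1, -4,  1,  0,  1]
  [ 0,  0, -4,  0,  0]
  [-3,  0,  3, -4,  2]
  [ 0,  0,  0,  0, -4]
λ = -4: alg = 5, geom = 2

Step 1 — factor the characteristic polynomial to read off the algebraic multiplicities:
  χ_A(x) = (x + 4)^5

Step 2 — compute geometric multiplicities via the rank-nullity identity g(λ) = n − rank(A − λI):
  rank(A − (-4)·I) = 3, so dim ker(A − (-4)·I) = n − 3 = 2

Summary:
  λ = -4: algebraic multiplicity = 5, geometric multiplicity = 2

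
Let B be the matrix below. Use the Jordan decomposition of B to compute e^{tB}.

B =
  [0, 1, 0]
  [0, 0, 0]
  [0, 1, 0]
e^{tB} =
  [1, t, 0]
  [0, 1, 0]
  [0, t, 1]

Strategy: write B = P · J · P⁻¹ where J is a Jordan canonical form, so e^{tB} = P · e^{tJ} · P⁻¹, and e^{tJ} can be computed block-by-block.

B has Jordan form
J =
  [0, 1, 0]
  [0, 0, 0]
  [0, 0, 0]
(up to reordering of blocks).

Per-block formulas:
  For a 2×2 Jordan block J_2(0): exp(t · J_2(0)) = e^(0t)·(I + t·N), where N is the 2×2 nilpotent shift.
  For a 1×1 block at λ = 0: exp(t · [0]) = [e^(0t)].

After assembling e^{tJ} and conjugating by P, we get:

e^{tB} =
  [1, t, 0]
  [0, 1, 0]
  [0, t, 1]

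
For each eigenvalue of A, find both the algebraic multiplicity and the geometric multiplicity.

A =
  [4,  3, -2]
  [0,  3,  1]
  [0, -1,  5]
λ = 4: alg = 3, geom = 1

Step 1 — factor the characteristic polynomial to read off the algebraic multiplicities:
  χ_A(x) = (x - 4)^3

Step 2 — compute geometric multiplicities via the rank-nullity identity g(λ) = n − rank(A − λI):
  rank(A − (4)·I) = 2, so dim ker(A − (4)·I) = n − 2 = 1

Summary:
  λ = 4: algebraic multiplicity = 3, geometric multiplicity = 1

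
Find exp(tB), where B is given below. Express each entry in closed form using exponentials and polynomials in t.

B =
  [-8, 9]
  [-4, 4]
e^{tB} =
  [-6*t*exp(-2*t) + exp(-2*t), 9*t*exp(-2*t)]
  [-4*t*exp(-2*t), 6*t*exp(-2*t) + exp(-2*t)]

Strategy: write B = P · J · P⁻¹ where J is a Jordan canonical form, so e^{tB} = P · e^{tJ} · P⁻¹, and e^{tJ} can be computed block-by-block.

B has Jordan form
J =
  [-2,  1]
  [ 0, -2]
(up to reordering of blocks).

Per-block formulas:
  For a 2×2 Jordan block J_2(-2): exp(t · J_2(-2)) = e^(-2t)·(I + t·N), where N is the 2×2 nilpotent shift.

After assembling e^{tJ} and conjugating by P, we get:

e^{tB} =
  [-6*t*exp(-2*t) + exp(-2*t), 9*t*exp(-2*t)]
  [-4*t*exp(-2*t), 6*t*exp(-2*t) + exp(-2*t)]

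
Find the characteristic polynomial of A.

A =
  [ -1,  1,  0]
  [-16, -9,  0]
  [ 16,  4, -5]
x^3 + 15*x^2 + 75*x + 125

Expanding det(x·I − A) (e.g. by cofactor expansion or by noting that A is similar to its Jordan form J, which has the same characteristic polynomial as A) gives
  χ_A(x) = x^3 + 15*x^2 + 75*x + 125
which factors as (x + 5)^3. The eigenvalues (with algebraic multiplicities) are λ = -5 with multiplicity 3.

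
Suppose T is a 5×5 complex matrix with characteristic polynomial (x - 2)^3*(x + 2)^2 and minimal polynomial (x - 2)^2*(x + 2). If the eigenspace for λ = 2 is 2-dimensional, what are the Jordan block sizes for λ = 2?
Block sizes for λ = 2: [2, 1]

Step 1 — from the characteristic polynomial, algebraic multiplicity of λ = 2 is 3. From dim ker(T − (2)·I) = 2, there are exactly 2 Jordan blocks for λ = 2.
Step 2 — from the minimal polynomial, the factor (x − 2)^2 tells us the largest block for λ = 2 has size 2.
Step 3 — with total size 3, 2 blocks, and largest block 2, the block sizes (in nonincreasing order) are [2, 1].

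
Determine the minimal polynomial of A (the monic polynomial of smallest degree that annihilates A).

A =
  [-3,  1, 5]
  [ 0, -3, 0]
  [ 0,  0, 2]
x^3 + 4*x^2 - 3*x - 18

The characteristic polynomial is χ_A(x) = (x - 2)*(x + 3)^2, so the eigenvalues are known. The minimal polynomial is
  m_A(x) = Π_λ (x − λ)^{k_λ}
where k_λ is the size of the *largest* Jordan block for λ (equivalently, the smallest k with (A − λI)^k v = 0 for every generalised eigenvector v of λ).

  λ = -3: largest Jordan block has size 2, contributing (x + 3)^2
  λ = 2: largest Jordan block has size 1, contributing (x − 2)

So m_A(x) = (x - 2)*(x + 3)^2 = x^3 + 4*x^2 - 3*x - 18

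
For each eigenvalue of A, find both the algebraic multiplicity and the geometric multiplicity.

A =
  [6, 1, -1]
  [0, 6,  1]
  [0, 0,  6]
λ = 6: alg = 3, geom = 1

Step 1 — factor the characteristic polynomial to read off the algebraic multiplicities:
  χ_A(x) = (x - 6)^3

Step 2 — compute geometric multiplicities via the rank-nullity identity g(λ) = n − rank(A − λI):
  rank(A − (6)·I) = 2, so dim ker(A − (6)·I) = n − 2 = 1

Summary:
  λ = 6: algebraic multiplicity = 3, geometric multiplicity = 1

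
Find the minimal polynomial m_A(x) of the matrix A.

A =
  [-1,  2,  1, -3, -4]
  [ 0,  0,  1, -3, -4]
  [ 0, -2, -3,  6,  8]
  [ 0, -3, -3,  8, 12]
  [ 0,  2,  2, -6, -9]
x^3 + 3*x^2 + 3*x + 1

The characteristic polynomial is χ_A(x) = (x + 1)^5, so the eigenvalues are known. The minimal polynomial is
  m_A(x) = Π_λ (x − λ)^{k_λ}
where k_λ is the size of the *largest* Jordan block for λ (equivalently, the smallest k with (A − λI)^k v = 0 for every generalised eigenvector v of λ).

  λ = -1: largest Jordan block has size 3, contributing (x + 1)^3

So m_A(x) = (x + 1)^3 = x^3 + 3*x^2 + 3*x + 1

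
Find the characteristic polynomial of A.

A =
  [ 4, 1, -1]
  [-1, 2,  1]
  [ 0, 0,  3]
x^3 - 9*x^2 + 27*x - 27

Expanding det(x·I − A) (e.g. by cofactor expansion or by noting that A is similar to its Jordan form J, which has the same characteristic polynomial as A) gives
  χ_A(x) = x^3 - 9*x^2 + 27*x - 27
which factors as (x - 3)^3. The eigenvalues (with algebraic multiplicities) are λ = 3 with multiplicity 3.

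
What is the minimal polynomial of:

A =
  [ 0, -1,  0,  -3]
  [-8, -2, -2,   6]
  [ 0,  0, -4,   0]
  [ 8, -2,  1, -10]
x^3 + 12*x^2 + 48*x + 64

The characteristic polynomial is χ_A(x) = (x + 4)^4, so the eigenvalues are known. The minimal polynomial is
  m_A(x) = Π_λ (x − λ)^{k_λ}
where k_λ is the size of the *largest* Jordan block for λ (equivalently, the smallest k with (A − λI)^k v = 0 for every generalised eigenvector v of λ).

  λ = -4: largest Jordan block has size 3, contributing (x + 4)^3

So m_A(x) = (x + 4)^3 = x^3 + 12*x^2 + 48*x + 64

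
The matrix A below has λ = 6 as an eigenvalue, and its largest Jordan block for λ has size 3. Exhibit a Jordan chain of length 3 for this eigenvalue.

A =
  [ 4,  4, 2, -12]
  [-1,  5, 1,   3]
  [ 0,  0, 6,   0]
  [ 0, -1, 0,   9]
A Jordan chain for λ = 6 of length 3:
v_1 = (0, 3, 0, 1)ᵀ
v_2 = (-2, -1, 0, 0)ᵀ
v_3 = (1, 0, 0, 0)ᵀ

Let N = A − (6)·I. We want v_3 with N^3 v_3 = 0 but N^2 v_3 ≠ 0; then v_{j-1} := N · v_j for j = 3, …, 2.

Pick v_3 = (1, 0, 0, 0)ᵀ.
Then v_2 = N · v_3 = (-2, -1, 0, 0)ᵀ.
Then v_1 = N · v_2 = (0, 3, 0, 1)ᵀ.

Sanity check: (A − (6)·I) v_1 = (0, 0, 0, 0)ᵀ = 0. ✓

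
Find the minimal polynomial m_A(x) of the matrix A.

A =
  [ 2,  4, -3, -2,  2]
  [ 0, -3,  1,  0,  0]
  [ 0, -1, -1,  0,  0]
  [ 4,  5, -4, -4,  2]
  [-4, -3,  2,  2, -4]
x^3 + 6*x^2 + 12*x + 8

The characteristic polynomial is χ_A(x) = (x + 2)^5, so the eigenvalues are known. The minimal polynomial is
  m_A(x) = Π_λ (x − λ)^{k_λ}
where k_λ is the size of the *largest* Jordan block for λ (equivalently, the smallest k with (A − λI)^k v = 0 for every generalised eigenvector v of λ).

  λ = -2: largest Jordan block has size 3, contributing (x + 2)^3

So m_A(x) = (x + 2)^3 = x^3 + 6*x^2 + 12*x + 8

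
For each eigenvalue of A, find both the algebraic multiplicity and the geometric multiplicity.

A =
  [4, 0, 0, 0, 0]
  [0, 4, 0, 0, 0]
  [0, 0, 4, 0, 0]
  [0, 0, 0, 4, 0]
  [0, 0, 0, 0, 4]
λ = 4: alg = 5, geom = 5

Step 1 — factor the characteristic polynomial to read off the algebraic multiplicities:
  χ_A(x) = (x - 4)^5

Step 2 — compute geometric multiplicities via the rank-nullity identity g(λ) = n − rank(A − λI):
  rank(A − (4)·I) = 0, so dim ker(A − (4)·I) = n − 0 = 5

Summary:
  λ = 4: algebraic multiplicity = 5, geometric multiplicity = 5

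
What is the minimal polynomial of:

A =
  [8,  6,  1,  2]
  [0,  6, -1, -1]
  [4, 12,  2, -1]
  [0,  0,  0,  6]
x^4 - 22*x^3 + 180*x^2 - 648*x + 864

The characteristic polynomial is χ_A(x) = (x - 6)^3*(x - 4), so the eigenvalues are known. The minimal polynomial is
  m_A(x) = Π_λ (x − λ)^{k_λ}
where k_λ is the size of the *largest* Jordan block for λ (equivalently, the smallest k with (A − λI)^k v = 0 for every generalised eigenvector v of λ).

  λ = 4: largest Jordan block has size 1, contributing (x − 4)
  λ = 6: largest Jordan block has size 3, contributing (x − 6)^3

So m_A(x) = (x - 6)^3*(x - 4) = x^4 - 22*x^3 + 180*x^2 - 648*x + 864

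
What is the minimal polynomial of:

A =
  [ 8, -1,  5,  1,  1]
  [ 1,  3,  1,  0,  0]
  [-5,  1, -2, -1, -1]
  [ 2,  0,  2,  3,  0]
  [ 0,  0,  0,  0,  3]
x^3 - 9*x^2 + 27*x - 27

The characteristic polynomial is χ_A(x) = (x - 3)^5, so the eigenvalues are known. The minimal polynomial is
  m_A(x) = Π_λ (x − λ)^{k_λ}
where k_λ is the size of the *largest* Jordan block for λ (equivalently, the smallest k with (A − λI)^k v = 0 for every generalised eigenvector v of λ).

  λ = 3: largest Jordan block has size 3, contributing (x − 3)^3

So m_A(x) = (x - 3)^3 = x^3 - 9*x^2 + 27*x - 27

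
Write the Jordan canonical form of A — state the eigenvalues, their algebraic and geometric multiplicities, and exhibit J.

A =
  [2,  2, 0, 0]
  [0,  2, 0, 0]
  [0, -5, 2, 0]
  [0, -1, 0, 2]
J_2(2) ⊕ J_1(2) ⊕ J_1(2)

The characteristic polynomial is
  det(x·I − A) = x^4 - 8*x^3 + 24*x^2 - 32*x + 16 = (x - 2)^4

Eigenvalues and multiplicities (the geometric multiplicity of λ is n − rank(A − λI), which equals the number of Jordan blocks for λ):
  λ = 2: algebraic multiplicity = 4, geometric multiplicity = 3

Determining the block sizes for each eigenvalue:
  λ = 2: 3 blocks summing to 4 forces exactly one block of size 2 and the rest size 1 → block sizes [2, 1, 1]

Assembling the blocks gives a Jordan form
J =
  [2, 1, 0, 0]
  [0, 2, 0, 0]
  [0, 0, 2, 0]
  [0, 0, 0, 2]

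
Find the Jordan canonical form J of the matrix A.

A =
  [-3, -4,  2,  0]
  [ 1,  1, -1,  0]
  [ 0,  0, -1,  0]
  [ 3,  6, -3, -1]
J_2(-1) ⊕ J_1(-1) ⊕ J_1(-1)

The characteristic polynomial is
  det(x·I − A) = x^4 + 4*x^3 + 6*x^2 + 4*x + 1 = (x + 1)^4

Eigenvalues and multiplicities (the geometric multiplicity of λ is n − rank(A − λI), which equals the number of Jordan blocks for λ):
  λ = -1: algebraic multiplicity = 4, geometric multiplicity = 3

Determining the block sizes for each eigenvalue:
  λ = -1: 3 blocks summing to 4 forces exactly one block of size 2 and the rest size 1 → block sizes [2, 1, 1]

Assembling the blocks gives a Jordan form
J =
  [-1,  1,  0,  0]
  [ 0, -1,  0,  0]
  [ 0,  0, -1,  0]
  [ 0,  0,  0, -1]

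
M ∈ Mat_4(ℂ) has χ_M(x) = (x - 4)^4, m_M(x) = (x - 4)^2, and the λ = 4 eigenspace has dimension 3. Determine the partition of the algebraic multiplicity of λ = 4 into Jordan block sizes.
Block sizes for λ = 4: [2, 1, 1]

Step 1 — from the characteristic polynomial, algebraic multiplicity of λ = 4 is 4. From dim ker(M − (4)·I) = 3, there are exactly 3 Jordan blocks for λ = 4.
Step 2 — from the minimal polynomial, the factor (x − 4)^2 tells us the largest block for λ = 4 has size 2.
Step 3 — with total size 4, 3 blocks, and largest block 2, the block sizes (in nonincreasing order) are [2, 1, 1].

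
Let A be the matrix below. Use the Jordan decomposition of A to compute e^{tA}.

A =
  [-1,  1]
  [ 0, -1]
e^{tA} =
  [exp(-t), t*exp(-t)]
  [0, exp(-t)]

Strategy: write A = P · J · P⁻¹ where J is a Jordan canonical form, so e^{tA} = P · e^{tJ} · P⁻¹, and e^{tJ} can be computed block-by-block.

A has Jordan form
J =
  [-1,  1]
  [ 0, -1]
(up to reordering of blocks).

Per-block formulas:
  For a 2×2 Jordan block J_2(-1): exp(t · J_2(-1)) = e^(-1t)·(I + t·N), where N is the 2×2 nilpotent shift.

After assembling e^{tJ} and conjugating by P, we get:

e^{tA} =
  [exp(-t), t*exp(-t)]
  [0, exp(-t)]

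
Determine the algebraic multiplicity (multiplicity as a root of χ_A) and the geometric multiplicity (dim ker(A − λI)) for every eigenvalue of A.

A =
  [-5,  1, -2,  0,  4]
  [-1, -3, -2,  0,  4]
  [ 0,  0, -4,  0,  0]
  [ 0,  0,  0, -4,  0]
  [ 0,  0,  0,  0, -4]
λ = -4: alg = 5, geom = 4

Step 1 — factor the characteristic polynomial to read off the algebraic multiplicities:
  χ_A(x) = (x + 4)^5

Step 2 — compute geometric multiplicities via the rank-nullity identity g(λ) = n − rank(A − λI):
  rank(A − (-4)·I) = 1, so dim ker(A − (-4)·I) = n − 1 = 4

Summary:
  λ = -4: algebraic multiplicity = 5, geometric multiplicity = 4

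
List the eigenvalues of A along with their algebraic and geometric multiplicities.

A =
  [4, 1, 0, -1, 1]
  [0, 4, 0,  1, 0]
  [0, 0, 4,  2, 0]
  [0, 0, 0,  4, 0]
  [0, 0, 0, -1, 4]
λ = 4: alg = 5, geom = 3

Step 1 — factor the characteristic polynomial to read off the algebraic multiplicities:
  χ_A(x) = (x - 4)^5

Step 2 — compute geometric multiplicities via the rank-nullity identity g(λ) = n − rank(A − λI):
  rank(A − (4)·I) = 2, so dim ker(A − (4)·I) = n − 2 = 3

Summary:
  λ = 4: algebraic multiplicity = 5, geometric multiplicity = 3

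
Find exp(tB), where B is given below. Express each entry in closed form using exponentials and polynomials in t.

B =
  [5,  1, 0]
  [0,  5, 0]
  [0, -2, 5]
e^{tB} =
  [exp(5*t), t*exp(5*t), 0]
  [0, exp(5*t), 0]
  [0, -2*t*exp(5*t), exp(5*t)]

Strategy: write B = P · J · P⁻¹ where J is a Jordan canonical form, so e^{tB} = P · e^{tJ} · P⁻¹, and e^{tJ} can be computed block-by-block.

B has Jordan form
J =
  [5, 1, 0]
  [0, 5, 0]
  [0, 0, 5]
(up to reordering of blocks).

Per-block formulas:
  For a 2×2 Jordan block J_2(5): exp(t · J_2(5)) = e^(5t)·(I + t·N), where N is the 2×2 nilpotent shift.
  For a 1×1 block at λ = 5: exp(t · [5]) = [e^(5t)].

After assembling e^{tJ} and conjugating by P, we get:

e^{tB} =
  [exp(5*t), t*exp(5*t), 0]
  [0, exp(5*t), 0]
  [0, -2*t*exp(5*t), exp(5*t)]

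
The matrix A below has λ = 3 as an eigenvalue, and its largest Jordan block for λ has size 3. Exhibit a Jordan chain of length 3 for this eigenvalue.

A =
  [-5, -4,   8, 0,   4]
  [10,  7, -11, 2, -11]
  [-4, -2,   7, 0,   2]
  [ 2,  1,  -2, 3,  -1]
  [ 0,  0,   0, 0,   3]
A Jordan chain for λ = 3 of length 3:
v_1 = (-8, 8, -4, 2, 0)ᵀ
v_2 = (-8, 10, -4, 2, 0)ᵀ
v_3 = (1, 0, 0, 0, 0)ᵀ

Let N = A − (3)·I. We want v_3 with N^3 v_3 = 0 but N^2 v_3 ≠ 0; then v_{j-1} := N · v_j for j = 3, …, 2.

Pick v_3 = (1, 0, 0, 0, 0)ᵀ.
Then v_2 = N · v_3 = (-8, 10, -4, 2, 0)ᵀ.
Then v_1 = N · v_2 = (-8, 8, -4, 2, 0)ᵀ.

Sanity check: (A − (3)·I) v_1 = (0, 0, 0, 0, 0)ᵀ = 0. ✓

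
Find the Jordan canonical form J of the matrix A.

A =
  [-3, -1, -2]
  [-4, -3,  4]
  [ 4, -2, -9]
J_2(-5) ⊕ J_1(-5)

The characteristic polynomial is
  det(x·I − A) = x^3 + 15*x^2 + 75*x + 125 = (x + 5)^3

Eigenvalues and multiplicities (the geometric multiplicity of λ is n − rank(A − λI), which equals the number of Jordan blocks for λ):
  λ = -5: algebraic multiplicity = 3, geometric multiplicity = 2

Determining the block sizes for each eigenvalue:
  λ = -5: 2 blocks summing to 3 forces exactly one block of size 2 and the rest size 1 → block sizes [2, 1]

Assembling the blocks gives a Jordan form
J =
  [-5,  1,  0]
  [ 0, -5,  0]
  [ 0,  0, -5]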